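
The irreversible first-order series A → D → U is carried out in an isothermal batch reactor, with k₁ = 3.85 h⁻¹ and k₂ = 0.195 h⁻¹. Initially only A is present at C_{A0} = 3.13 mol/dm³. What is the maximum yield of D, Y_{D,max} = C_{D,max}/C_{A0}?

0.853

At the optimum, C_{D,max}/C_{A0} = (k₁/k₂)^[k₂/(k₂−k₁)].
= (3.85/0.195)^(0.195/(0.195−3.85)) = (19.74)^(-0.05335) = 0.8529.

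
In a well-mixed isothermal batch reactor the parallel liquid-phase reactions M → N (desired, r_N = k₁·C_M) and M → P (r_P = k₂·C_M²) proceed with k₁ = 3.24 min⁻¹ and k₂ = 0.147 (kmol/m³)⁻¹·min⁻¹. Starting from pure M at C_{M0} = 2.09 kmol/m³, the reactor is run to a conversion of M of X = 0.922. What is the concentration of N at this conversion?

1.83 kmol/m³

C_M = C_{M0}(1−X) = 0.1630 kmol/m³.
Along a PFR/batch, dC_N/dC_M = −r_N/(r_N+r_P) = −k₁/(k₁+k₂·C_M).
Integrating from C_{M0} to C_M: C_N = (3.24/0.147)·ln[(3.24+0.147·2.09)/(3.24+0.147·0.163)] = 22.04·ln(3.547/3.264) = 1.834 kmol/m³.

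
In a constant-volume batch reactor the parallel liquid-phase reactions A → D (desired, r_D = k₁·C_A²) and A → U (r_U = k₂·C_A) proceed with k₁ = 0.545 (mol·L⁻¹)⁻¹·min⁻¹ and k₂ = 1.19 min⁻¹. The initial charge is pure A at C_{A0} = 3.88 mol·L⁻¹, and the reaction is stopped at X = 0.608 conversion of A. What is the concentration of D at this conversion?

1.28 mol·L⁻¹

C_A = C_{A0}(1−X) = 1.521 mol·L⁻¹.
Along a PFR/batch, dC_U/dC_A = −r_U/(r_D+r_U) = −k₂/(k₂+k₁·C_A).
Integrating from C_{A0} to C_A: C_U = (1.19/0.545)·ln[(1.19+0.545·3.88)/(1.19+0.545·1.52)] = 2.183·ln(3.305/2.019) = 1.076 mol·L⁻¹.
Then C_D = (C_{A0}−C_A) − C_U = 2.359 − 1.076 = 1.283 mol·L⁻¹.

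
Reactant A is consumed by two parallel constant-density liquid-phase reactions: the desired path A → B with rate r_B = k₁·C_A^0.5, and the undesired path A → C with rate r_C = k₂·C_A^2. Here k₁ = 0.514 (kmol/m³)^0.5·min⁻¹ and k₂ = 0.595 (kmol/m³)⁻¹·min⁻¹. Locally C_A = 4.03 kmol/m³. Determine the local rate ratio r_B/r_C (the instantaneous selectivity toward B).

0.107

S_{B/C} = r_B/r_C = (k₁·C_A^0.5)/(k₂·C_A^2) = (k₁/k₂)·C_A^-1.5.
= (0.514×4.030^0.5) / (0.595×4.030^2) = 1.032/9.663 = 0.107.
The undesired path is higher order in A, so low C_A (CSTR or dilute feed) favours B.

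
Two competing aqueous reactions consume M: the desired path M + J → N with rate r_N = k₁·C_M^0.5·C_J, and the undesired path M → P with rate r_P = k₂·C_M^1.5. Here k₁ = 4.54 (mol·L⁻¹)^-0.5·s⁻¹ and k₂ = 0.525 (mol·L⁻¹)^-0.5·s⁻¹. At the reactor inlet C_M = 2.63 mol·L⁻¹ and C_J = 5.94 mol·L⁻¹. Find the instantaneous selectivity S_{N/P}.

S_{N/P} = r_N/r_P = (k₁·C_M^0.5·C_J)/(k₂·C_M^1.5) = (k₁/k₂)·C_M⁻¹·C_J.
= (4.54×2.630^0.5×5.940) / (0.525×2.630^1.5) = 43.73/2.239 = 19.5.
The undesired path is higher order in M, so low C_M (CSTR or dilute feed) favours N.

19.5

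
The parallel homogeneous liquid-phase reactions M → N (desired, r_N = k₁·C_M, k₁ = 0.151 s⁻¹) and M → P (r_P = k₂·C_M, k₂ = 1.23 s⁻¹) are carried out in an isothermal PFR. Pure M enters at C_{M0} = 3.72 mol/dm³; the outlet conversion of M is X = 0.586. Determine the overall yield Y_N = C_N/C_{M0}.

C_M = C_{M0}(1−X) = 1.540 mol/dm³.
Both paths are first order in M, so the instantaneous fraction to N is constant: dC_N/d(−C_M) = k₁/(k₁+k₂) = 0.1093.
C_N = 0.1093·(C_{M0}−C_M) = 0.1093×2.180 = 0.238 mol/dm³.
Y_N = C_N/C_{M0} = 0.2384/3.72 = 0.0641.

0.0641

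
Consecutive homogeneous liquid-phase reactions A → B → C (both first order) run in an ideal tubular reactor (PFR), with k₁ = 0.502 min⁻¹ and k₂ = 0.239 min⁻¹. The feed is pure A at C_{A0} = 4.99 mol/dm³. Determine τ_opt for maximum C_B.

The intermediate peaks when r₁ = r₂, i.e. k₁e^(−k₁τ) = k₂e^(−k₂τ), giving τ_opt = ln(k₂/k₁)/(k₂−k₁).
= ln(0.239/0.502)/(0.239−0.502) = ln(0.4761)/-0.2630 = -0.7421/-0.2630 = 2.82 min.

2.82 min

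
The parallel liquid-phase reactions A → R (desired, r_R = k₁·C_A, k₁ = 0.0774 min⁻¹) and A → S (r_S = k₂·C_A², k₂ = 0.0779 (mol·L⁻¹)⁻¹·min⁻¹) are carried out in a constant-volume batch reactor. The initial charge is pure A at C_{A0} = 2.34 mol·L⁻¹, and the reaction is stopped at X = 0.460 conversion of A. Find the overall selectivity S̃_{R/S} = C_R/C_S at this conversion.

0.562

C_A = C_{A0}(1−X) = 1.264 mol·L⁻¹.
Along a PFR/batch, dC_R/dC_A = −r_R/(r_R+r_S) = −k₁/(k₁+k₂·C_A).
Integrating from C_{A0} to C_A: C_R = (0.0774/0.0779)·ln[(0.0774+0.0779·2.34)/(0.0774+0.0779·1.26)] = 0.9936·ln(0.2597/0.1758) = 0.3874 mol·L⁻¹.
C_S = (C_{A0}−C_A)−C_R = 0.6890 mol·L⁻¹; S̃_{R/S} = 0.3874/0.6890 = 0.562.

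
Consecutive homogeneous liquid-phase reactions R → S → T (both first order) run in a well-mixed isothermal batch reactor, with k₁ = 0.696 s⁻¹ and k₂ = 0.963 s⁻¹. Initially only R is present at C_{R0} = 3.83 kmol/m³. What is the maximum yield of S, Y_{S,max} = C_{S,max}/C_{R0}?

At the optimum, C_{S,max}/C_{R0} = (k₁/k₂)^[k₂/(k₂−k₁)].
= (0.696/0.963)^(0.963/(0.963−0.696)) = (0.7227)^(3.607) = 0.3100.

0.310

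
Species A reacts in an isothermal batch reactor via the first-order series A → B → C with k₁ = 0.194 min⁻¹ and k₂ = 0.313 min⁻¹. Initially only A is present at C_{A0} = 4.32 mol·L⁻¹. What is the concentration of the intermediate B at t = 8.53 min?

0.858 mol·L⁻¹

Solving the coupled first-order balances gives C_B(t) = [k₁/(k₂−k₁)]·C_{A0}·(e^(−k₁t) − e^(−k₂t)).
e^(−k₁t) = e^(−0.194×8.53) = e^(−1.655) = 0.1911; e^(−k₂t) = e^(−2.670) = 0.06926.
C_B = 0.194×4.32/(0.313−0.194) × (0.1911−0.06926) = 7.043×0.1219 = 0.8583 mol·L⁻¹.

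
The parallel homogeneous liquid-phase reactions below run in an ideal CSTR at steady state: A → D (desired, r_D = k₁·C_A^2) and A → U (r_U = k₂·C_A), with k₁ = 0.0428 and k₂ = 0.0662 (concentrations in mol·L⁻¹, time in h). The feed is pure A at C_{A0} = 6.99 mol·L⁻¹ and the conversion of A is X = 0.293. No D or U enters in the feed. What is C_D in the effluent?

1.56 mol·L⁻¹

Exit C_A = C_{A0}(1−X) = 6.99×0.707 = 4.942 mol·L⁻¹.
In a CSTR the entire volume is at exit conditions, so r_D = 0.0428×4.942^2 = 1.045 and r_U = 0.0662×4.942 = 0.3272.
Fraction of consumed A going to D: r_D/(r_D+r_U) = 0.7616.
C_D = 0.7616·C_{A0}·X = 0.7616×6.99×0.293 = 1.56 mol·L⁻¹.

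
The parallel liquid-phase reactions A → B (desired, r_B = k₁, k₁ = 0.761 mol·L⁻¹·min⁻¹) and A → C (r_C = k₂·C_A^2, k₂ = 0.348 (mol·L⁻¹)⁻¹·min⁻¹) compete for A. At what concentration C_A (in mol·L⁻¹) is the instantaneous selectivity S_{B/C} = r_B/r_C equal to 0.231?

3.08 mol·L⁻¹

S_{B/C} = (k₁/k₂)·C_A^-2 ⇒ C_A = (S·k₂/k₁)^(-0.5).
= (0.231×0.348/0.761)^(-0.5) = (0.1056)^(-0.5) = 3.08 mol·L⁻¹.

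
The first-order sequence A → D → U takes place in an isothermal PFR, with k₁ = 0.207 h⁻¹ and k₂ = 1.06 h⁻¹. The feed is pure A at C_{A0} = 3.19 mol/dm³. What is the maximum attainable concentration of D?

At the optimum, C_{D,max}/C_{A0} = (k₁/k₂)^[k₂/(k₂−k₁)].
= (0.207/1.06)^(1.06/(1.06−0.207)) = (0.1953)^(1.243) = 0.1314.
C_{D,max} = 0.1314×3.19 = 0.419 mol/dm³.

0.419 mol/dm³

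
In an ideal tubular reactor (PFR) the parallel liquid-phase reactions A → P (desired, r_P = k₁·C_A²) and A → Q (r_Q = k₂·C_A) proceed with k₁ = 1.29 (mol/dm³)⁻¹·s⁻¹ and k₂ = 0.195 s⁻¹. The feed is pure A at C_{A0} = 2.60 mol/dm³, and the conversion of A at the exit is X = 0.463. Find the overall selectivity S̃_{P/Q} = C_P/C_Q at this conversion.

C_A = C_{A0}(1−X) = 1.396 mol/dm³.
Along a PFR/batch, dC_Q/dC_A = −r_Q/(r_P+r_Q) = −k₂/(k₂+k₁·C_A).
Integrating from C_{A0} to C_A: C_Q = (0.195/1.29)·ln[(0.195+1.29·2.60)/(0.195+1.29·1.40)] = 0.1512·ln(3.549/1.996) = 0.08699 mol/dm³.
Then C_P = (C_{A0}−C_A) − C_Q = 1.204 − 0.08699 = 1.117 mol/dm³.
S̃_{P/Q} = C_P/C_Q = 1.117/0.08699 = 12.8.

12.8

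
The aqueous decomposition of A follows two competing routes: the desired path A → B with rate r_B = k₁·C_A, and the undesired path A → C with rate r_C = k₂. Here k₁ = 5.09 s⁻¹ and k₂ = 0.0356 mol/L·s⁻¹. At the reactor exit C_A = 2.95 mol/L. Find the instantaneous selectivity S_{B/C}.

S_{B/C} = r_B/r_C = (k₁·C_A)/(k₂) = (k₁/k₂)·C_A.
= (5.09×2.950) / (0.0356) = 15.02/0.03560 = 422.

422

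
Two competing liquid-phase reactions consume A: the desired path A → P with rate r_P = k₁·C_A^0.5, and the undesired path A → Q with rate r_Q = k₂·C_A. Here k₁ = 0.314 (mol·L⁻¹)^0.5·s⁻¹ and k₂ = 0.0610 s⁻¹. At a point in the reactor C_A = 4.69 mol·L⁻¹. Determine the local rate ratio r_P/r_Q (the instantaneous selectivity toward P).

S_{P/Q} = r_P/r_Q = (k₁·C_A^0.5)/(k₂·C_A) = (k₁/k₂)·C_A^-0.5.
= (0.314×4.690^0.5) / (0.0610×4.690) = 0.6800/0.2861 = 2.38.
The undesired path is higher order in A, so low C_A (CSTR or dilute feed) favours P.

2.38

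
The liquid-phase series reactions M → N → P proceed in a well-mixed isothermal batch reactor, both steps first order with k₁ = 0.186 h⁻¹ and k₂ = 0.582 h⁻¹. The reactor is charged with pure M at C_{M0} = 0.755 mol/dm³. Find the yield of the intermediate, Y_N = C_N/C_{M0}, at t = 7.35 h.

0.113

For first-order series with pure M initially, C_N(t) = k₁C_{M0}/(k₂−k₁)·(e^(−k₁t) − e^(−k₂t)).
e^(−k₁t) = e^(−0.186×7.35) = e^(−1.367) = 0.2548; e^(−k₂t) = e^(−4.278) = 0.01387.
C_N = 0.186×0.755/(0.582−0.186) × (0.2548−0.01387) = 0.3546×0.2410 = 0.08545 mol/dm³.
Y_N = C_N/C_{M0} = 0.08545/0.755 = 0.113.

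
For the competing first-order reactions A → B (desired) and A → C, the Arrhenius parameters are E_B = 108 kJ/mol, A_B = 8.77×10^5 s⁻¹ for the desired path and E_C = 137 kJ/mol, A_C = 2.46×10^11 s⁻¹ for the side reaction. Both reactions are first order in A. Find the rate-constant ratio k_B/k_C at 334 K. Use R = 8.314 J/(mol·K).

Since both paths have the same order in A, the concentration cancels and S_{B/C} = k_B/k_C = (A_B/A_C)·exp[(E_C−E_B)/(RT)].
(E_C−E_B)/(RT) = (137−108)×10³/(8.314×334) = 29000/2777 = 10.44.
k_B/k_C = (8.77×10^5/2.46×10^11)·exp(10.44) = 3.565×10^-6 × 34317 = 0.122.
Since E_B < E_C, lowering the temperature improves selectivity toward B.

0.122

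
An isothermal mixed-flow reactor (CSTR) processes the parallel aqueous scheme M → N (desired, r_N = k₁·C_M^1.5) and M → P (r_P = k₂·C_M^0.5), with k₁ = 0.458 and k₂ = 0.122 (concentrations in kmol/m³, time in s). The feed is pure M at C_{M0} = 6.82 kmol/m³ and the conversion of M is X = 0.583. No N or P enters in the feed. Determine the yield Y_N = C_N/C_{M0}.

0.533

Exit C_M = C_{M0}(1−X) = 6.82×0.417 = 2.844 kmol/m³.
In a CSTR the entire volume is at exit conditions, so r_N = 0.458×2.844^1.5 = 2.197 and r_P = 0.122×2.844^0.5 = 0.2057.
Fraction of consumed M going to N: r_N/(r_N+r_P) = 0.9144.
C_N = 0.9144·C_{M0}·X = 0.9144×6.82×0.583 = 3.64 kmol/m³; Y_N = C_N/C_{M0} = 0.533.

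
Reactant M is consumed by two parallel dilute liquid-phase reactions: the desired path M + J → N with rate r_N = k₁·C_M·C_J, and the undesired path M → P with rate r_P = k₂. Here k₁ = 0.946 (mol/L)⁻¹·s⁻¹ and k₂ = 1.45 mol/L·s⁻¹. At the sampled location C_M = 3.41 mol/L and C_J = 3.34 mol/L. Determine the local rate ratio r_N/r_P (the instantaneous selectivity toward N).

7.43

S_{N/P} = r_N/r_P = (k₁·C_M·C_J)/(k₂) = (k₁/k₂)·C_M·C_J.
= (0.946×3.410×3.340) / (1.45) = 10.77/1.450 = 7.43.
Since the desired path is higher order in M, keeping C_M high (PFR or concentrated feed) favours N.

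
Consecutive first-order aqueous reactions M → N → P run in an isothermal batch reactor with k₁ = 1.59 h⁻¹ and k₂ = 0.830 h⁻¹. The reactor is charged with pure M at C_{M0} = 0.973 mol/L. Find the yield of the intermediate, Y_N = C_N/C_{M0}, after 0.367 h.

0.376

For first-order series with pure M initially, C_N(t) = k₁C_{M0}/(k₂−k₁)·(e^(−k₁t) − e^(−k₂t)).
e^(−k₁t) = e^(−1.59×0.367) = e^(−0.5835) = 0.5579; e^(−k₂t) = e^(−0.3046) = 0.7374.
C_N = 1.59×0.973/(0.830−1.59) × (0.5579−0.7374) = (-2.036)×(-0.1795) = 0.3654 mol/L.
Y_N = C_N/C_{M0} = 0.3654/0.973 = 0.376.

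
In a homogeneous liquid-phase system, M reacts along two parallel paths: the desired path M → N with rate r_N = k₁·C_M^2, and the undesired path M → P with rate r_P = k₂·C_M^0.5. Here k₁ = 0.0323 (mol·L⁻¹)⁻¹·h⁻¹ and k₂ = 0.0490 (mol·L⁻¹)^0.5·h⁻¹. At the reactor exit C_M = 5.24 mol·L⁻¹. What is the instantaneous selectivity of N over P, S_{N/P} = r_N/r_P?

7.91

S_{N/P} = r_N/r_P = (k₁·C_M^2)/(k₂·C_M^0.5) = (k₁/k₂)·C_M^1.5.
= (0.0323×5.240^2) / (0.0490×5.240^0.5) = 0.8869/0.1122 = 7.91.
Since the desired path is higher order in M, keeping C_M high (PFR or concentrated feed) favours N.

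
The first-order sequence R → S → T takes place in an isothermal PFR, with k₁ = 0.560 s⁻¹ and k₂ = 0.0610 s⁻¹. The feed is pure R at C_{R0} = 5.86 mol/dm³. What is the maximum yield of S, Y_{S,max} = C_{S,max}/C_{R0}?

0.763

At the optimum, C_{S,max}/C_{R0} = (k₁/k₂)^[k₂/(k₂−k₁)].
= (0.560/0.0610)^(0.0610/(0.0610−0.560)) = (9.180)^(-0.1222) = 0.7626.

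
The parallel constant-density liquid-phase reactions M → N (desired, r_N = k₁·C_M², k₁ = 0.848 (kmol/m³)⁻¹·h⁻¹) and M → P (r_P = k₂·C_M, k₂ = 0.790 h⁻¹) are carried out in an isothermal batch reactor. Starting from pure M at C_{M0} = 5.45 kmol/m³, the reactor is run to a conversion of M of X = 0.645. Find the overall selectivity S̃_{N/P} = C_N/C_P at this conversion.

3.71

C_M = C_{M0}(1−X) = 1.935 kmol/m³.
Along a PFR/batch, dC_P/dC_M = −r_P/(r_N+r_P) = −k₂/(k₂+k₁·C_M).
Integrating from C_{M0} to C_M: C_P = (0.790/0.848)·ln[(0.790+0.848·5.45)/(0.790+0.848·1.93)] = 0.9316·ln(5.412/2.431) = 0.7456 kmol/m³.
Then C_N = (C_{M0}−C_M) − C_P = 3.515 − 0.7456 = 2.770 kmol/m³.
S̃_{N/P} = C_N/C_P = 2.770/0.7456 = 3.71.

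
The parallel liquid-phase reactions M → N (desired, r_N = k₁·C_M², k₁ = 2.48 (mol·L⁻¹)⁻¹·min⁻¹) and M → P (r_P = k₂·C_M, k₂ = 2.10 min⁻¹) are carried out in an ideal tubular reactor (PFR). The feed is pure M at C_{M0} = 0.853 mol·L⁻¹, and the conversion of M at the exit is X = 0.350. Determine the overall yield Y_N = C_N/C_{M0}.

C_M = C_{M0}(1−X) = 0.5544 mol·L⁻¹.
Along a PFR/batch, dC_P/dC_M = −r_P/(r_N+r_P) = −k₂/(k₂+k₁·C_M).
Integrating from C_{M0} to C_M: C_P = (2.10/2.48)·ln[(2.10+2.48·0.853)/(2.10+2.48·0.554)] = 0.8468·ln(4.215/3.475) = 0.1636 mol·L⁻¹.
Then C_N = (C_{M0}−C_M) − C_P = 0.2985 − 0.1636 = 0.1350 mol·L⁻¹.
Y_N = C_N/C_{M0} = 0.1350/0.853 = 0.158.

0.158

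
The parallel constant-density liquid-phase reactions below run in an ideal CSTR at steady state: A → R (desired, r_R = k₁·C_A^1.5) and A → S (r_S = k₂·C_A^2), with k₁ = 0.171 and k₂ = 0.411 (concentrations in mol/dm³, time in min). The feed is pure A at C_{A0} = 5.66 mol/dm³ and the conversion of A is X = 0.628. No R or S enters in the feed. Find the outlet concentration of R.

Exit C_A = C_{A0}(1−X) = 5.66×0.372 = 2.106 mol/dm³.
In a CSTR the entire volume is at exit conditions, so r_R = 0.171×2.106^1.5 = 0.5224 and r_S = 0.411×2.106^2 = 1.822.
Fraction of consumed A going to R: r_R/(r_R+r_S) = 0.2228.
C_R = 0.2228·C_{A0}·X = 0.2228×5.66×0.628 = 0.792 mol/dm³.

0.792 mol/dm³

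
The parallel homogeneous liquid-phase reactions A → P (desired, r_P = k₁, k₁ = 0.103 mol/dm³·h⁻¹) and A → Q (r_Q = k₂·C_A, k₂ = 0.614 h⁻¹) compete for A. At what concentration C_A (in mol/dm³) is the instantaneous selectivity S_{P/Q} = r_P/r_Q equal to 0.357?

S_{P/Q} = (k₁/k₂)·C_A⁻¹ ⇒ C_A = (S·k₂/k₁)^(-1).
= (0.357×0.614/0.103)^(-1) = (2.128)^(-1) = 0.470 mol/dm³.

0.470 mol/dm³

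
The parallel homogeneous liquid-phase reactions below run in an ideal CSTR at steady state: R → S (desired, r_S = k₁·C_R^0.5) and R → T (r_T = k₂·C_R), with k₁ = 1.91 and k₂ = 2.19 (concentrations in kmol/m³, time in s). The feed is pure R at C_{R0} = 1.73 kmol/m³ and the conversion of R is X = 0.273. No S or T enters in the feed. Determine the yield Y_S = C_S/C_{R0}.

Exit C_R = C_{R0}(1−X) = 1.73×0.727 = 1.258 kmol/m³.
In a CSTR the entire volume is at exit conditions, so r_S = 1.91×1.258^0.5 = 2.142 and r_T = 2.19×1.258 = 2.754.
Fraction of consumed R going to S: r_S/(r_S+r_T) = 0.4375.
C_S = 0.4375·C_{R0}·X = 0.4375×1.73×0.273 = 0.207 kmol/m³; Y_S = C_S/C_{R0} = 0.119.

0.119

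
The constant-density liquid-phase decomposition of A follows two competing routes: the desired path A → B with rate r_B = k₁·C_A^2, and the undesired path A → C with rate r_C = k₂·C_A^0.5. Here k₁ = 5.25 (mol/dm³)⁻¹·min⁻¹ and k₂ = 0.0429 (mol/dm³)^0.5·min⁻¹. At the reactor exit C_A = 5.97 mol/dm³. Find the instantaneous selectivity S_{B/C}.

1785

S_{B/C} = r_B/r_C = (k₁·C_A^2)/(k₂·C_A^0.5) = (k₁/k₂)·C_A^1.5.
= (5.25×5.970^2) / (0.0429×5.970^0.5) = 187.1/0.1048 = 1785.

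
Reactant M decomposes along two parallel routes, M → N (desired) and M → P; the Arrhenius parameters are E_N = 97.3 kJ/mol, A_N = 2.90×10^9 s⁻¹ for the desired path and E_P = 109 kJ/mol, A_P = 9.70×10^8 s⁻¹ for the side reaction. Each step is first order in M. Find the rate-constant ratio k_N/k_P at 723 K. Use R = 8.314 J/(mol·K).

k_N/k_P = (A_N/A_P)·exp[−(E_N−E_P)/(RT)] = (A_N/A_P)·exp[(E_P−E_N)/(RT)].
(E_P−E_N)/(RT) = (109−97.3)×10³/(8.314×723) = 11700/6011 = 1.946.
k_N/k_P = (2.90×10^9/9.70×10^8)·exp(1.946) = 2.990 × 7.004 = 20.9.
Since E_N < E_P, lowering the temperature improves selectivity toward N.

20.9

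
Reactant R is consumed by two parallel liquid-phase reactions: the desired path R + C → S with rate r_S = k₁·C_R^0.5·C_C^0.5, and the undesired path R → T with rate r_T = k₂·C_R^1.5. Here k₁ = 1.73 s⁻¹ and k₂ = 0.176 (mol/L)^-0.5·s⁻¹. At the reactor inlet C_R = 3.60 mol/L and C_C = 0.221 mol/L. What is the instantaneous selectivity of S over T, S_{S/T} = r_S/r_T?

1.28

S_{S/T} = r_S/r_T = (k₁·C_R^0.5·C_C^0.5)/(k₂·C_R^1.5) = (k₁/k₂)·C_R⁻¹·C_C^0.5.
= (1.73×3.600^0.5×0.2210^0.5) / (0.176×3.600^1.5) = 1.543/1.202 = 1.28.
The undesired path is higher order in R, so low C_R (CSTR or dilute feed) favours S.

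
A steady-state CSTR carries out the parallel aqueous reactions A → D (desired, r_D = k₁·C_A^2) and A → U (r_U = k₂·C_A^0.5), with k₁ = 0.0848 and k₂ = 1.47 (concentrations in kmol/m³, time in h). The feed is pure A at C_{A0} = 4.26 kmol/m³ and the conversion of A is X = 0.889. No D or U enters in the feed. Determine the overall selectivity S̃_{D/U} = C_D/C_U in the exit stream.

0.0188

Exit C_A = C_{A0}(1−X) = 4.26×0.111 = 0.4729 kmol/m³.
In a CSTR the entire volume is at exit conditions, so r_D = 0.0848×0.4729^2 = 0.01896 and r_U = 1.47×0.4729^0.5 = 1.011.
Overall selectivity = C_D/C_U = r_Dτ/(r_Uτ) = r_D/r_U = 0.0188.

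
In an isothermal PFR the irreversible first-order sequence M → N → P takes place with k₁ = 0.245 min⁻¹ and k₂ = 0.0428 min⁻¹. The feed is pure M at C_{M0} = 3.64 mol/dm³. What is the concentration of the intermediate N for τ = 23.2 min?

For first-order series with pure M initially, C_N(τ) = k₁C_{M0}/(k₂−k₁)·(e^(−k₁τ) − e^(−k₂τ)).
e^(−k₁τ) = e^(−0.245×23.2) = e^(−5.684) = 0.003400; e^(−k₂τ) = e^(−0.9930) = 0.3705.
C_N = 0.245×3.64/(0.0428−0.245) × (0.003400−0.3705) = (-4.410)×(-0.3671) = 1.619 mol/dm³.

1.62 mol/dm³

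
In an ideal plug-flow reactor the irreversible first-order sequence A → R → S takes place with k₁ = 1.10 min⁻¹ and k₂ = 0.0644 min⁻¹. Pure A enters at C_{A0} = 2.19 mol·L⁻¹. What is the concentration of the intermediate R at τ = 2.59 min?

For first-order series with pure A initially, C_R(τ) = k₁C_{A0}/(k₂−k₁)·(e^(−k₁τ) − e^(−k₂τ)).
e^(−k₁τ) = e^(−1.10×2.59) = e^(−2.849) = 0.05790; e^(−k₂τ) = e^(−0.1668) = 0.8464.
C_R = 1.10×2.19/(0.0644−1.10) × (0.05790−0.8464) = (-2.326)×(-0.7885) = 1.834 mol·L⁻¹.

1.83 mol·L⁻¹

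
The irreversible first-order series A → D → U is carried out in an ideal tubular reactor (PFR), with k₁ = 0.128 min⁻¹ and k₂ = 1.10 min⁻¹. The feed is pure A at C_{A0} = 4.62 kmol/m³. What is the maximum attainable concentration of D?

0.405 kmol/m³

For a first-order series the maximum intermediate yield is C_{D,max}/C_{A0} = (k₁/k₂)^[k₂/(k₂−k₁)].
= (0.128/1.10)^(1.10/(1.10−0.128)) = (0.1164)^(1.132) = 0.08766.
C_{D,max} = 0.08766×4.62 = 0.405 kmol/m³.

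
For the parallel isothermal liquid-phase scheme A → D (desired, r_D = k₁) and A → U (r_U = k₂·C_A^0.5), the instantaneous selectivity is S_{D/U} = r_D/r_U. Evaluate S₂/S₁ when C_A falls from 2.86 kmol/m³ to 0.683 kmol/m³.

S_{D/U} = (k₁/k₂)·C_A^-0.5, so S₂/S₁ = (C_{A,2}/C_{A,1})^-0.5.
= (0.683/2.86)^(-0.5) = (0.2388)^(-0.5) = 2.05.
Selectivity toward D rises as C_A falls — low-concentration operation is favoured.

2.05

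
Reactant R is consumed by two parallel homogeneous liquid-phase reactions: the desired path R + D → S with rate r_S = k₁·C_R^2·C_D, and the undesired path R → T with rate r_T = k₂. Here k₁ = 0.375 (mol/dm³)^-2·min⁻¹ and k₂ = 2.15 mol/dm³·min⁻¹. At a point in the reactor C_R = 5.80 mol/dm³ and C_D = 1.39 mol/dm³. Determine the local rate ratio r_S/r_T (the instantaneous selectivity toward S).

S_{S/T} = r_S/r_T = (k₁·C_R^2·C_D)/(k₂) = (k₁/k₂)·C_R^2·C_D.
= (0.375×5.800^2×1.390) / (2.15) = 17.53/2.150 = 8.16.
Since the desired path is higher order in R, keeping C_R high (PFR or concentrated feed) favours S.

8.16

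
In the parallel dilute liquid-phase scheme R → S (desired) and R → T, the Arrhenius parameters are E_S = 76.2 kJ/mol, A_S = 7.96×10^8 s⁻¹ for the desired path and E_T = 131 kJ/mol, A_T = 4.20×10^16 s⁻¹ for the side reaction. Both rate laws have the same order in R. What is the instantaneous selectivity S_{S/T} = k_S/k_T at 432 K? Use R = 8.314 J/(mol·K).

With equal orders, S_{S/T} = k_S/k_T = (A_S/A_T)·exp[(E_T−E_S)/(RT)].
(E_T−E_S)/(RT) = (131−76.2)×10³/(8.314×432) = 54800/3592 = 15.26.
k_S/k_T = (7.96×10^8/4.20×10^16)·exp(15.26) = 1.895×10^-8 × 4.230×10^6 = 0.0802.
Since E_S < E_T, lowering the temperature improves selectivity toward S.

0.0802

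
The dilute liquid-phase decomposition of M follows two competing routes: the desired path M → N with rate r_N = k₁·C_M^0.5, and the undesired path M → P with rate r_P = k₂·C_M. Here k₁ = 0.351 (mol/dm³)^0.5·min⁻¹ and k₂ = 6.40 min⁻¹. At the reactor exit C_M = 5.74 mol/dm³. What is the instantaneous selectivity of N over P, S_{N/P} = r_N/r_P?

0.0229

S_{N/P} = r_N/r_P = (k₁·C_M^0.5)/(k₂·C_M) = (k₁/k₂)·C_M^-0.5.
= (0.351×5.740^0.5) / (6.40×5.740) = 0.8409/36.74 = 0.0229.
The undesired path is higher order in M, so low C_M (CSTR or dilute feed) favours N.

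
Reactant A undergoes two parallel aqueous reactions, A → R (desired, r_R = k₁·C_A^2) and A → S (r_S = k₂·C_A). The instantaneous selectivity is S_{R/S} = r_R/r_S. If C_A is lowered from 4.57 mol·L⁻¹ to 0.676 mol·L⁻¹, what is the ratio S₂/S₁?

0.148

S_{R/S} = (k₁/k₂)·C_A, so S₂/S₁ = (C_{A,2}/C_{A,1}).
= 0.676/4.57 = 0.148.
Selectivity toward R falls as C_A falls — high-concentration operation is favoured.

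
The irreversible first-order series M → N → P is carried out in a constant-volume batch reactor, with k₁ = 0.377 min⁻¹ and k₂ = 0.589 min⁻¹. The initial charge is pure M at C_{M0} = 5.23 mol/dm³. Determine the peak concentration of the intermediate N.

At the optimum, C_{N,max}/C_{M0} = (k₁/k₂)^[k₂/(k₂−k₁)].
= (0.377/0.589)^(0.589/(0.589−0.377)) = (0.6401)^(2.778) = 0.2895.
C_{N,max} = 0.2895×5.23 = 1.51 mol/dm³.

1.51 mol/dm³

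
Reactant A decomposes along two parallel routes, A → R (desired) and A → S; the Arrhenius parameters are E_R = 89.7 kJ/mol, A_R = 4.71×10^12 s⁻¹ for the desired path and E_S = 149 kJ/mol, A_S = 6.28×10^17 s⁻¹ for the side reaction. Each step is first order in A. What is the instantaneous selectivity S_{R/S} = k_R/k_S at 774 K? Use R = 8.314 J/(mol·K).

0.0754

Since both paths have the same order in A, the concentration cancels and S_{R/S} = k_R/k_S = (A_R/A_S)·exp[(E_S−E_R)/(RT)].
(E_S−E_R)/(RT) = (149−89.7)×10³/(8.314×774) = 59300/6435 = 9.215.
k_R/k_S = (4.71×10^12/6.28×10^17)·exp(9.215) = 7.500×10^-6 × 10048 = 0.0754.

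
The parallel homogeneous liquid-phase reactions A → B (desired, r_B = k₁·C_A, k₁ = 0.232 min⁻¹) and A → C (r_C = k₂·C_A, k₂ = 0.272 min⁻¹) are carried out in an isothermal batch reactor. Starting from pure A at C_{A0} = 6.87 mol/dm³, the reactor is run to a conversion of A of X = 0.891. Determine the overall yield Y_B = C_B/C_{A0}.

0.410

C_A = C_{A0}(1−X) = 0.7488 mol/dm³.
Both paths are first order in A, so the instantaneous fraction to B is constant: dC_B/d(−C_A) = k₁/(k₁+k₂) = 0.4603.
C_B = 0.4603·(C_{A0}−C_A) = 0.4603×6.121 = 2.82 mol/dm³.
Y_B = C_B/C_{A0} = 2.818/6.87 = 0.410.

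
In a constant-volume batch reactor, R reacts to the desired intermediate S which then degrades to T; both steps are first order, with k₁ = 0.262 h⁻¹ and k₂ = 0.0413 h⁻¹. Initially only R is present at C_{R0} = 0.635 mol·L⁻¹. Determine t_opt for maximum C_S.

8.37 h

For first-order series the maximum of C_S occurs at t_opt = ln(k₂/k₁)/(k₂−k₁).
= ln(0.0413/0.262)/(0.0413−0.262) = ln(0.1576)/-0.2207 = -1.847/-0.2207 = 8.37 h.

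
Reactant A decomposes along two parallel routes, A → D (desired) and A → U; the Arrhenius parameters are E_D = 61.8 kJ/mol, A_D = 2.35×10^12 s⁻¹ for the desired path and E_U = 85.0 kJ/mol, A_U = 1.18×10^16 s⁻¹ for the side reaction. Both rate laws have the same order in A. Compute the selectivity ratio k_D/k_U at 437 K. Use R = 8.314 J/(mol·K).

With equal orders, S_{D/U} = k_D/k_U = (A_D/A_U)·exp[(E_U−E_D)/(RT)].
(E_U−E_D)/(RT) = (85.0−61.8)×10³/(8.314×437) = 23200/3633 = 6.386.
k_D/k_U = (2.35×10^12/1.18×10^16)·exp(6.386) = 1.992×10^-4 × 593.2 = 0.118.

0.118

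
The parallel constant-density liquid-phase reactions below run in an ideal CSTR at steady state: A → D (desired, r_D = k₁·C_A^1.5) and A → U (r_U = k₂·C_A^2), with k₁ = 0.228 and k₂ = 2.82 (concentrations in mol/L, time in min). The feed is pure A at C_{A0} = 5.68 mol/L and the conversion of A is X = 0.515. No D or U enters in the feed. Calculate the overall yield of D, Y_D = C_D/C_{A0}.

Exit C_A = C_{A0}(1−X) = 5.68×0.485 = 2.755 mol/L.
A CSTR operates uniformly at the exit composition, giving r_D = 1.042 and r_U = 21.40 (each k·C_A^n at C_A = 2.755).
Fraction of consumed A going to D: r_D/(r_D+r_U) = 0.04645.
C_D = 0.04645·C_{A0}·X = 0.04645×5.68×0.515 = 0.136 mol/L; Y_D = C_D/C_{A0} = 0.0239.

0.0239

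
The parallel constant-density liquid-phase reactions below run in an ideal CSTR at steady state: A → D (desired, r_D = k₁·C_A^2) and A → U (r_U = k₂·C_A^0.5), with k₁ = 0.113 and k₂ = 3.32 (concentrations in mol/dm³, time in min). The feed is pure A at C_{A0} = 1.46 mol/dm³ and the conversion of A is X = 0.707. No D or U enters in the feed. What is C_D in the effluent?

0.00974 mol/dm³

Exit C_A = C_{A0}(1−X) = 1.46×0.293 = 0.4278 mol/dm³.
Rates in a CSTR are evaluated at the outlet concentration: r_D = 0.113×0.4278^2 = 0.02068, r_U = 3.32×0.4278^0.5 = 2.171.
Fraction of consumed A going to D: r_D/(r_D+r_U) = 0.009433.
C_D = 0.009433·C_{A0}·X = 0.009433×1.46×0.707 = 0.00974 mol/dm³.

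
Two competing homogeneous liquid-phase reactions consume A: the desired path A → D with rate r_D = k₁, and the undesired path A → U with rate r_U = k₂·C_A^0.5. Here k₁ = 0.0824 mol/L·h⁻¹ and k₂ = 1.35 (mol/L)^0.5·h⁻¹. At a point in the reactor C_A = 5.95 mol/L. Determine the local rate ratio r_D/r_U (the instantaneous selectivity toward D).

S_{D/U} = r_D/r_U = (k₁)/(k₂·C_A^0.5) = (k₁/k₂)·C_A^-0.5.
= (0.0824) / (1.35×5.950^0.5) = 0.08240/3.293 = 0.0250.
The undesired path is higher order in A, so low C_A (CSTR or dilute feed) favours D.

0.0250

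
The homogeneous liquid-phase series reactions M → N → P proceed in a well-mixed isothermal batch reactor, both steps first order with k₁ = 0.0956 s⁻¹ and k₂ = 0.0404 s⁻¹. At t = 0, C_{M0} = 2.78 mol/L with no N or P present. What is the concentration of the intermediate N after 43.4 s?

For first-order series with pure M initially, C_N(t) = k₁C_{M0}/(k₂−k₁)·(e^(−k₁t) − e^(−k₂t)).
e^(−k₁t) = e^(−0.0956×43.4) = e^(−4.149) = 0.01578; e^(−k₂t) = e^(−1.753) = 0.1732.
C_N = 0.0956×2.78/(0.0404−0.0956) × (0.01578−0.1732) = (-4.815)×(-0.1574) = 0.7579 mol/L.

0.758 mol/L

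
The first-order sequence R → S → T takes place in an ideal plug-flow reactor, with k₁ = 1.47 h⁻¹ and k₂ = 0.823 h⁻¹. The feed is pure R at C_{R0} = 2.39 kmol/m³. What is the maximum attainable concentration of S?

Evaluating C_S at τ_opt = ln(k₂/k₁)/(k₂−k₁) gives C_{S,max}/C_{R0} = (k₁/k₂)^[k₂/(k₂−k₁)].
= (1.47/0.823)^(0.823/(0.823−1.47)) = (1.786)^(-1.272) = 0.4781.
C_{S,max} = 0.4781×2.39 = 1.14 kmol/m³.

1.14 kmol/m³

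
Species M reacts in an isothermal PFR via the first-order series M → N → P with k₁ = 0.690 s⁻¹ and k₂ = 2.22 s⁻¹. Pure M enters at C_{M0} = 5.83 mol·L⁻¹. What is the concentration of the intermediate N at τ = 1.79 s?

For first-order series with pure M initially, C_N(τ) = k₁C_{M0}/(k₂−k₁)·(e^(−k₁τ) − e^(−k₂τ)).
e^(−k₁τ) = e^(−0.690×1.79) = e^(−1.235) = 0.2908; e^(−k₂τ) = e^(−3.974) = 0.01880.
C_N = 0.690×5.83/(2.22−0.690) × (0.2908−0.01880) = 2.629×0.2720 = 0.7152 mol·L⁻¹.

0.715 mol·L⁻¹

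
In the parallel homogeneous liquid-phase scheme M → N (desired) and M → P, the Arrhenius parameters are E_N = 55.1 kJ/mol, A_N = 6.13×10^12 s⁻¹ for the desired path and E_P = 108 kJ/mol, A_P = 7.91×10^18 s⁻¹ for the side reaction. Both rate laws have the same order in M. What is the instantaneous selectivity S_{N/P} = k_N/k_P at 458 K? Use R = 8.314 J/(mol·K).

0.837

With equal orders, S_{N/P} = k_N/k_P = (A_N/A_P)·exp[(E_P−E_N)/(RT)].
(E_P−E_N)/(RT) = (108−55.1)×10³/(8.314×458) = 52900/3808 = 13.89.
k_N/k_P = (6.13×10^12/7.91×10^18)·exp(13.89) = 7.750×10^-7 × 1.080×10^6 = 0.837.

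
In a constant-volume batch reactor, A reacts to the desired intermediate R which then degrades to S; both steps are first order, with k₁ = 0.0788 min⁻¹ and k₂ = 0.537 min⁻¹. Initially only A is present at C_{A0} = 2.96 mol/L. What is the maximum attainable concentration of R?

0.312 mol/L

Evaluating C_R at t_opt = ln(k₂/k₁)/(k₂−k₁) gives C_{R,max}/C_{A0} = (k₁/k₂)^[k₂/(k₂−k₁)].
= (0.0788/0.537)^(0.537/(0.537−0.0788)) = (0.1467)^(1.172) = 0.1055.
C_{R,max} = 0.1055×2.96 = 0.312 mol/L.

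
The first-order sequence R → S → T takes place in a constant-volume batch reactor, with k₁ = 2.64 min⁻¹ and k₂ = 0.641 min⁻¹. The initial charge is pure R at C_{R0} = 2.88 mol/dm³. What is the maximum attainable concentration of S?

For a first-order series the maximum intermediate yield is C_{S,max}/C_{R0} = (k₁/k₂)^[k₂/(k₂−k₁)].
= (2.64/0.641)^(0.641/(0.641−2.64)) = (4.119)^(-0.3207) = 0.6351.
C_{S,max} = 0.6351×2.88 = 1.83 mol/dm³.

1.83 mol/dm³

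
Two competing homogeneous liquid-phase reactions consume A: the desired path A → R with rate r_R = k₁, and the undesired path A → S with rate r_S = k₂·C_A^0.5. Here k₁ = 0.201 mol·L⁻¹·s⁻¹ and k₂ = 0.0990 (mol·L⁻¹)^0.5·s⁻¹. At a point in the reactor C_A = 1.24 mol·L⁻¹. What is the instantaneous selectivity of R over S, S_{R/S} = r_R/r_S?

S_{R/S} = r_R/r_S = (k₁)/(k₂·C_A^0.5) = (k₁/k₂)·C_A^-0.5.
= (0.201) / (0.0990×1.240^0.5) = 0.2010/0.1102 = 1.82.
The undesired path is higher order in A, so low C_A (CSTR or dilute feed) favours R.

1.82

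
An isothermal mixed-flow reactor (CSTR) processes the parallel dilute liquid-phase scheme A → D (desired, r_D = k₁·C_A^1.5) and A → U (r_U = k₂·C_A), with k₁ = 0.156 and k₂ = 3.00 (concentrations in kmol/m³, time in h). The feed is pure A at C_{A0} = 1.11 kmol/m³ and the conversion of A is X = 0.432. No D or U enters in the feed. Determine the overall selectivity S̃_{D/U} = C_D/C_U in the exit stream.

0.0413

Exit C_A = C_{A0}(1−X) = 1.11×0.568 = 0.6305 kmol/m³.
A CSTR operates uniformly at the exit composition, giving r_D = 0.07810 and r_U = 1.891 (each k·C_A^n at C_A = 0.6305).
Overall selectivity = C_D/C_U = r_Dτ/(r_Uτ) = r_D/r_U = 0.0413.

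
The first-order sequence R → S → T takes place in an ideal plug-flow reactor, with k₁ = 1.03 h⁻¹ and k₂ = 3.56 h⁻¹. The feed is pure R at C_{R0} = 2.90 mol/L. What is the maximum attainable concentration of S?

At the optimum, C_{S,max}/C_{R0} = (k₁/k₂)^[k₂/(k₂−k₁)].
= (1.03/3.56)^(3.56/(3.56−1.03)) = (0.2893)^(1.407) = 0.1746.
C_{S,max} = 0.1746×2.90 = 0.506 mol/L.

0.506 mol/L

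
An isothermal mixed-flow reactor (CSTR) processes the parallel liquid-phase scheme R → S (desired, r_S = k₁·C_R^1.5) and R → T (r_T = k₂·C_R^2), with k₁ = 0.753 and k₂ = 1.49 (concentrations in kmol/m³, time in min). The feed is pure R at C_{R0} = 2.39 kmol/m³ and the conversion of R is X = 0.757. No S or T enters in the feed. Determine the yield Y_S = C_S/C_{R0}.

Exit C_R = C_{R0}(1−X) = 2.39×0.243 = 0.5808 kmol/m³.
In a CSTR the entire volume is at exit conditions, so r_S = 0.753×0.5808^1.5 = 0.3333 and r_T = 1.49×0.5808^2 = 0.5026.
Fraction of consumed R going to S: r_S/(r_S+r_T) = 0.3987.
C_S = 0.3987·C_{R0}·X = 0.3987×2.39×0.757 = 0.721 kmol/m³; Y_S = C_S/C_{R0} = 0.302.

0.302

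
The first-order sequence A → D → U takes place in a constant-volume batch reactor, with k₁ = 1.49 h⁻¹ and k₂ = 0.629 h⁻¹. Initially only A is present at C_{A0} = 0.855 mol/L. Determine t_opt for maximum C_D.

1.00 h

Setting dC_D/dt = 0 gives t_opt = ln(k₂/k₁)/(k₂−k₁).
= ln(0.629/1.49)/(0.629−1.49) = ln(0.4221)/-0.8610 = -0.8624/-0.8610 = 1.00 h.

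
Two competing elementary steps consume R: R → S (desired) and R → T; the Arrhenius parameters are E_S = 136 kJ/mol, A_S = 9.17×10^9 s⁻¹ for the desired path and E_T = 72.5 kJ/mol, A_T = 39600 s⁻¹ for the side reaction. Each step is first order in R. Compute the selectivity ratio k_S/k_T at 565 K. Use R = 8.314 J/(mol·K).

0.312

Since both paths have the same order in R, the concentration cancels and S_{S/T} = k_S/k_T = (A_S/A_T)·exp[(E_T−E_S)/(RT)].
(E_T−E_S)/(RT) = (72.5−136)×10³/(8.314×565) = -63500/4697 = -13.52.
k_S/k_T = (9.17×10^9/39600)·exp(-13.52) = 2.316×10^5 × 1.346×10^-6 = 0.312.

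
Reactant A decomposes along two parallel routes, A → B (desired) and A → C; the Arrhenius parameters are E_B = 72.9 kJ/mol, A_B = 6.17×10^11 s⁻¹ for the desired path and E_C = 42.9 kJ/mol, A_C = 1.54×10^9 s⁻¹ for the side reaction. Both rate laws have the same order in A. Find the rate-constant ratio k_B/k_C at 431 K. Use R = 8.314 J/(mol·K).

0.0926

k_B/k_C = (A_B/A_C)·exp[−(E_B−E_C)/(RT)] = (A_B/A_C)·exp[(E_C−E_B)/(RT)].
(E_C−E_B)/(RT) = (42.9−72.9)×10³/(8.314×431) = -30000/3583 = -8.372.
k_B/k_C = (6.17×10^11/1.54×10^9)·exp(-8.372) = 400.6 × 2.312×10^-4 = 0.0926.
Since E_B > E_C, raising the temperature improves selectivity toward B.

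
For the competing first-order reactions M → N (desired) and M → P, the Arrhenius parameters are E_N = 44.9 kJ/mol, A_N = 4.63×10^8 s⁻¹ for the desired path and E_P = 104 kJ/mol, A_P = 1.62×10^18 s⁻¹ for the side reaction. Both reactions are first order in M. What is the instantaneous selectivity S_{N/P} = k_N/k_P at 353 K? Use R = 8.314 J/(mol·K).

0.159

k_N/k_P = (A_N/A_P)·exp[−(E_N−E_P)/(RT)] = (A_N/A_P)·exp[(E_P−E_N)/(RT)].
(E_P−E_N)/(RT) = (104−44.9)×10³/(8.314×353) = 59100/2935 = 20.14.
k_N/k_P = (4.63×10^8/1.62×10^18)·exp(20.14) = 2.858×10^-10 × 5.566×10^8 = 0.159.
Since E_N < E_P, lowering the temperature improves selectivity toward N.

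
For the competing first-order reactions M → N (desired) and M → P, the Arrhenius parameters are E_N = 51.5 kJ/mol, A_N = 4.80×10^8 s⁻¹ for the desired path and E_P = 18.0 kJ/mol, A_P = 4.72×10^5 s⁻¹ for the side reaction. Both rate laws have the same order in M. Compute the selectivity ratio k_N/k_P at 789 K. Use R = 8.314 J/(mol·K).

6.16

Since both paths have the same order in M, the concentration cancels and S_{N/P} = k_N/k_P = (A_N/A_P)·exp[(E_P−E_N)/(RT)].
(E_P−E_N)/(RT) = (18.0−51.5)×10³/(8.314×789) = -33500/6560 = -5.107.
k_N/k_P = (4.80×10^8/4.72×10^5)·exp(-5.107) = 1017 × 0.006055 = 6.16.
Since E_N > E_P, raising the temperature improves selectivity toward N.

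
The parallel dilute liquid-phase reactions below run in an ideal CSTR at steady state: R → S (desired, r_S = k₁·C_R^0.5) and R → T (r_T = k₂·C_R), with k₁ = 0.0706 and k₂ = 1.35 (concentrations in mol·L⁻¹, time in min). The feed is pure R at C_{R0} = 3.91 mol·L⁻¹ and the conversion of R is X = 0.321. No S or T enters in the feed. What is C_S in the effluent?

Exit C_R = C_{R0}(1−X) = 3.91×0.679 = 2.655 mol·L⁻¹.
Rates in a CSTR are evaluated at the outlet concentration: r_S = 0.0706×2.655^0.5 = 0.1150, r_T = 1.35×2.655 = 3.584.
Fraction of consumed R going to S: r_S/(r_S+r_T) = 0.03110.
C_S = 0.03110·C_{R0}·X = 0.03110×3.91×0.321 = 0.0390 mol·L⁻¹.

0.0390 mol·L⁻¹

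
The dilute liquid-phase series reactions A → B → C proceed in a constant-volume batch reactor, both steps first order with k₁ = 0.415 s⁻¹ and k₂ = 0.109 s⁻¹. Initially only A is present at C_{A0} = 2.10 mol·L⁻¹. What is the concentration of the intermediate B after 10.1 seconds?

For first-order series with pure A initially, C_B(t) = k₁C_{A0}/(k₂−k₁)·(e^(−k₁t) − e^(−k₂t)).
e^(−k₁t) = e^(−0.415×10.1) = e^(−4.191) = 0.01512; e^(−k₂t) = e^(−1.101) = 0.3326.
C_B = 0.415×2.10/(0.109−0.415) × (0.01512−0.3326) = (-2.848)×(-0.3174) = 0.9041 mol·L⁻¹.

0.904 mol·L⁻¹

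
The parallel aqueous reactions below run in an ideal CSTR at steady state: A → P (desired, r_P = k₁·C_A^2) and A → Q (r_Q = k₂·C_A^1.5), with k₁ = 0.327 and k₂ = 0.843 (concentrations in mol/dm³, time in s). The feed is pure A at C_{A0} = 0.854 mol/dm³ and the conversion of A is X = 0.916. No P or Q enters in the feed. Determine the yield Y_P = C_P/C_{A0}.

Exit C_A = C_{A0}(1−X) = 0.854×0.0840 = 0.07174 mol/dm³.
In a CSTR the entire volume is at exit conditions, so r_P = 0.327×0.07174^2 = 0.001683 and r_Q = 0.843×0.07174^1.5 = 0.01620.
Fraction of consumed A going to P: r_P/(r_P+r_Q) = 0.09412.
C_P = 0.09412·C_{A0}·X = 0.09412×0.854×0.916 = 0.0736 mol/dm³; Y_P = C_P/C_{A0} = 0.0862.

0.0862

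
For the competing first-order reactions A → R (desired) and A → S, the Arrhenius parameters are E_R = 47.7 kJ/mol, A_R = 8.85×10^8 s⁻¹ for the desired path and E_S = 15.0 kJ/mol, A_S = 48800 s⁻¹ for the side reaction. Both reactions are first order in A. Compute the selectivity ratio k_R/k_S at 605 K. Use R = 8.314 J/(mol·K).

27.2

k_R/k_S = (A_R/A_S)·exp[−(E_R−E_S)/(RT)] = (A_R/A_S)·exp[(E_S−E_R)/(RT)].
(E_S−E_R)/(RT) = (15.0−47.7)×10³/(8.314×605) = -32700/5030 = -6.501.
k_R/k_S = (8.85×10^8/48800)·exp(-6.501) = 18135 × 0.001502 = 27.2.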